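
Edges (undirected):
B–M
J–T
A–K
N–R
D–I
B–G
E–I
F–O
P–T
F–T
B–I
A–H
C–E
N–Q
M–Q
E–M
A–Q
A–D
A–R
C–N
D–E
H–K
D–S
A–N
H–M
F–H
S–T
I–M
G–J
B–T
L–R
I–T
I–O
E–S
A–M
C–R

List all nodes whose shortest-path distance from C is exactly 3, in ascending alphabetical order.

B, H, K, O, T

Level 0: C
Level 1: E, N, R
Level 2: A, D, I, L, M, Q, S
Level 3: B, H, K, O, T
Level 4: F, G, J, P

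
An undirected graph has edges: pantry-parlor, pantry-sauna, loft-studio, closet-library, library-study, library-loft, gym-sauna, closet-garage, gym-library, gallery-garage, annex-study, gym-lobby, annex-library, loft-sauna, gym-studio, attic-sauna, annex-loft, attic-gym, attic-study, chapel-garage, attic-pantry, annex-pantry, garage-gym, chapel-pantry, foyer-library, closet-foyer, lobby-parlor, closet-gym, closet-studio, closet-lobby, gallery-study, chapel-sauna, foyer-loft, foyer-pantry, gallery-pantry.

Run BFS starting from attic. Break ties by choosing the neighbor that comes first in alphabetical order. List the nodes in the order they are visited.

attic -> gym -> pantry -> sauna -> study -> closet -> garage -> library -> lobby -> studio -> annex -> chapel -> foyer -> gallery -> parlor -> loft

Visit attic; enqueue gym, pantry, sauna, study → queue [gym, pantry, sauna, study]
Visit gym; enqueue closet, garage, library, lobby, studio → queue [pantry, sauna, study, closet, garage, library, lobby, studio]
Visit pantry; enqueue annex, chapel, foyer, gallery, parlor → queue [sauna, study, closet, garage, library, lobby, studio, annex, chapel, foyer, gallery, parlor]
Visit sauna; enqueue loft → queue [study, closet, garage, library, lobby, studio, annex, chapel, foyer, gallery, parlor, loft]
Visit study → queue [closet, garage, library, lobby, studio, annex, chapel, foyer, gallery, parlor, loft]
Visit closet → queue [garage, library, lobby, studio, annex, chapel, foyer, gallery, parlor, loft]
Visit garage → queue [library, lobby, studio, annex, chapel, foyer, gallery, parlor, loft]
Visit library → queue [lobby, studio, annex, chapel, foyer, gallery, parlor, loft]
Visit lobby → queue [studio, annex, chapel, foyer, gallery, parlor, loft]
Visit studio → queue [annex, chapel, foyer, gallery, parlor, loft]
Visit annex → queue [chapel, foyer, gallery, parlor, loft]
Visit chapel → queue [foyer, gallery, parlor, loft]
Visit foyer → queue [gallery, parlor, loft]
Visit gallery → queue [parlor, loft]
Visit parlor → queue [loft]
Visit loft → queue []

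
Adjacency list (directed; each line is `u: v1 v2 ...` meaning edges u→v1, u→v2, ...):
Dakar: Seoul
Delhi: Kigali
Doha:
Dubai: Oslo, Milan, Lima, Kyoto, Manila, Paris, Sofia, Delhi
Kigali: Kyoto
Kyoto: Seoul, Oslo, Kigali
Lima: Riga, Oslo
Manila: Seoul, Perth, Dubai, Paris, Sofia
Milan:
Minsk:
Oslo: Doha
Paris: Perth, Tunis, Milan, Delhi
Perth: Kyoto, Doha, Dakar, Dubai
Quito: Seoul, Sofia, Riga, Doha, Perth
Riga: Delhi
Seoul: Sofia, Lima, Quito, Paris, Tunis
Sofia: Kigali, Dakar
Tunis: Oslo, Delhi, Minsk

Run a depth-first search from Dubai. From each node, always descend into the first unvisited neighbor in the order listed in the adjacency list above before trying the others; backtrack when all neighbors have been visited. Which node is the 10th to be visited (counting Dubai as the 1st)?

Visit Dubai
Dubai → Oslo
Oslo → Doha
Dubai → Milan
Dubai → Lima
Lima → Riga
Riga → Delhi
Delhi → Kigali
Kigali → Kyoto
Kyoto → Seoul
Seoul → Sofia
Sofia → Dakar
Seoul → Quito
Quito → Perth
Seoul → Paris
Paris → Tunis
Tunis → Minsk
Dubai → Manila

Visit order: Dubai, Oslo, Doha, Milan, Lima, Riga, Delhi, Kigali, Kyoto, Seoul, Sofia, Dakar, Quito, Perth, Paris, Tunis, Minsk, Manila

Seoul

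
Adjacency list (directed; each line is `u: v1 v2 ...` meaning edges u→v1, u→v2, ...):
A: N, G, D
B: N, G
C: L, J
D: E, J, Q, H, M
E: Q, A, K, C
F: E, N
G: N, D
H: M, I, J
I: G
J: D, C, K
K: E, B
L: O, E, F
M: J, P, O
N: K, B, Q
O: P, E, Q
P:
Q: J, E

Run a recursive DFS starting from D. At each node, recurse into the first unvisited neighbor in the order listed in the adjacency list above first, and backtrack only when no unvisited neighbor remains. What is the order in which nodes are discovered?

Visit D
D → E
E → Q
Q → J
J → C
C → L
L → O
O → P
L → F
F → N
N → K
K → B
B → G
E → A
D → H
H → M
H → I

D, E, Q, J, C, L, O, P, F, N, K, B, G, A, H, M, I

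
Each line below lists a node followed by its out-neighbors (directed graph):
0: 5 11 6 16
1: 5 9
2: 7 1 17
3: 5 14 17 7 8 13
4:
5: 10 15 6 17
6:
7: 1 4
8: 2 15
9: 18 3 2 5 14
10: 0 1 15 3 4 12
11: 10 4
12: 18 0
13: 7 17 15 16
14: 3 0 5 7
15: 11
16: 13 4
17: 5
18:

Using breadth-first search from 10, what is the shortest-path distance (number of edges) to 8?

Level 0: 10
Level 1: 0, 1, 3, 4, 12, 15
Level 2: 5, 6, 7, 8, 9, 11, 13, 14, 16, 17, 18
Level 3: 2
8 first appears at level 2.

2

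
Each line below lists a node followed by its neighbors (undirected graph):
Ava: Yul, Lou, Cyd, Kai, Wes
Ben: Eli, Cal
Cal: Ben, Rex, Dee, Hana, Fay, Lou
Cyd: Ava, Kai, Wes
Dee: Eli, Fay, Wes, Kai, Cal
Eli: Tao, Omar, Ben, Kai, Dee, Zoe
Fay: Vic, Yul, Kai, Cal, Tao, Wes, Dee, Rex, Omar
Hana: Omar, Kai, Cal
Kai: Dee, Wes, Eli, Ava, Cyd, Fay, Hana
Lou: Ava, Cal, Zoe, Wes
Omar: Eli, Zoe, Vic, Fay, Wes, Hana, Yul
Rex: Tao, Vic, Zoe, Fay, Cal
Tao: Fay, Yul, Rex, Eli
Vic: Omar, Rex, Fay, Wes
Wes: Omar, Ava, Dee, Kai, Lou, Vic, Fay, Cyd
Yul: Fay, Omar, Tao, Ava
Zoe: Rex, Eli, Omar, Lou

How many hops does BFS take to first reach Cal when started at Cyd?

3

Level 0: Cyd
Level 1: Ava, Kai, Wes
Level 2: Dee, Eli, Fay, Hana, Lou, Omar, Vic, Yul
Level 3: Ben, Cal, Rex, Tao, Zoe
Cal first appears at level 3.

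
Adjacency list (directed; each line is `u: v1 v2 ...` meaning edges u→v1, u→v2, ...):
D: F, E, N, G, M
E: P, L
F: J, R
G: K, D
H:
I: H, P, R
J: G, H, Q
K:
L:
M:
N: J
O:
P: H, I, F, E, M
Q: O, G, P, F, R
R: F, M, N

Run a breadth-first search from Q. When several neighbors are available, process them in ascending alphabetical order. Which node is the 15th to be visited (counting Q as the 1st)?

Visit Q; enqueue F, G, O, P, R → queue [F, G, O, P, R]
Visit F; enqueue J → queue [G, O, P, R, J]
Visit G; enqueue D, K → queue [O, P, R, J, D, K]
Visit O → queue [P, R, J, D, K]
Visit P; enqueue E, H, I, M → queue [R, J, D, K, E, H, I, M]
Visit R; enqueue N → queue [J, D, K, E, H, I, M, N]
Visit J → queue [D, K, E, H, I, M, N]
Visit D → queue [K, E, H, I, M, N]
Visit K → queue [E, H, I, M, N]
Visit E; enqueue L → queue [H, I, M, N, L]
Visit H → queue [I, M, N, L]
Visit I → queue [M, N, L]
Visit M → queue [N, L]
Visit N → queue [L]
Visit L → queue []

Visit order: Q, F, G, O, P, R, J, D, K, E, H, I, M, N, L

L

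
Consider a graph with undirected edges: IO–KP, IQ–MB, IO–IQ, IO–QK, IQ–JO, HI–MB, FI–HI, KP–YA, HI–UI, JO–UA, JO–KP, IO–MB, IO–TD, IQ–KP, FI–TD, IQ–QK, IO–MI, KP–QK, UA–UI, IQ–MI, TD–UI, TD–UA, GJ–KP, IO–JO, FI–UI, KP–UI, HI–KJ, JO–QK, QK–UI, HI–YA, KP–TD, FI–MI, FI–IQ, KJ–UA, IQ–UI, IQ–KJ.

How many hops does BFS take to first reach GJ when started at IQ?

2

Level 0: IQ
Level 1: FI, IO, JO, KJ, KP, MB, MI, QK, UI
Level 2: GJ, HI, TD, UA, YA
GJ first appears at level 2.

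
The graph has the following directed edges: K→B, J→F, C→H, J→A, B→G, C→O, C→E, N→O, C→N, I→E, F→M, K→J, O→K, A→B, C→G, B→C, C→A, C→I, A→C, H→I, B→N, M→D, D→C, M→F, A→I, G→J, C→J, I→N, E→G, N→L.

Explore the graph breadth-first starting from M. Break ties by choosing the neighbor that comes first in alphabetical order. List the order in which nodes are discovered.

Visit M; enqueue D, F → queue [D, F]
Visit D; enqueue C → queue [F, C]
Visit F → queue [C]
Visit C; enqueue A, E, G, H, I, J, N, O → queue [A, E, G, H, I, J, N, O]
Visit A; enqueue B → queue [E, G, H, I, J, N, O, B]
Visit E → queue [G, H, I, J, N, O, B]
Visit G → queue [H, I, J, N, O, B]
Visit H → queue [I, J, N, O, B]
Visit I → queue [J, N, O, B]
Visit J → queue [N, O, B]
Visit N; enqueue L → queue [O, B, L]
Visit O; enqueue K → queue [B, L, K]
Visit B → queue [L, K]
Visit L → queue [K]
Visit K → queue []

M D F C A E G H I J N O B L K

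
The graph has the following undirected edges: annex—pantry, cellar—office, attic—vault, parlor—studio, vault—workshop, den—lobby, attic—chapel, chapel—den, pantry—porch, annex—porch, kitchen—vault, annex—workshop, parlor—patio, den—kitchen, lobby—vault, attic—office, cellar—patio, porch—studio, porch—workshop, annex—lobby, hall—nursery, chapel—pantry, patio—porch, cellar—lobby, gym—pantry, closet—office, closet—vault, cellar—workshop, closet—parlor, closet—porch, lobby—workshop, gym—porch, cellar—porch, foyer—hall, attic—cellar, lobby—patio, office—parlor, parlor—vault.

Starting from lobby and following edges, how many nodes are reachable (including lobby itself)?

17

BFS from lobby visits: lobby, annex, cellar, den, patio, vault, workshop, pantry, porch, attic, office, chapel, kitchen, parlor, closet, gym, studio
Reachable nodes: 17 of 20 total.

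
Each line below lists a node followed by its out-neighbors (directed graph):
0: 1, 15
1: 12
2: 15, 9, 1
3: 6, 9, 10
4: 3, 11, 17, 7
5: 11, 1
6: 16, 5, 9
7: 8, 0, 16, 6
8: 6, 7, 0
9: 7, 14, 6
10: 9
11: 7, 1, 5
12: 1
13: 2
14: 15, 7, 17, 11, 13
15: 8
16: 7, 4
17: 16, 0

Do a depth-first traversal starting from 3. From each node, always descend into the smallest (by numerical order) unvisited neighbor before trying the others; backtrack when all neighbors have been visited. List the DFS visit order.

3, 6, 5, 1, 12, 11, 7, 0, 15, 8, 16, 4, 17, 9, 14, 13, 2, 10

Visit 3
3 → 6
6 → 5
5 → 1
1 → 12
5 → 11
11 → 7
7 → 0
0 → 15
15 → 8
7 → 16
16 → 4
4 → 17
6 → 9
9 → 14
14 → 13
13 → 2
3 → 10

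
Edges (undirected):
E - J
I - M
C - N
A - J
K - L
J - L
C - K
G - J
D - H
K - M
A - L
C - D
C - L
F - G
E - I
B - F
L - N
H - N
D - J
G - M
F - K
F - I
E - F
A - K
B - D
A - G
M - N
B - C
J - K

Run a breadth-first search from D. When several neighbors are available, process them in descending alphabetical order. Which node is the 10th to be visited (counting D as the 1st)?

Visit D; enqueue J, H, C, B → queue [J, H, C, B]
Visit J; enqueue L, K, G, E, A → queue [H, C, B, L, K, G, E, A]
Visit H; enqueue N → queue [C, B, L, K, G, E, A, N]
Visit C → queue [B, L, K, G, E, A, N]
Visit B; enqueue F → queue [L, K, G, E, A, N, F]
Visit L → queue [K, G, E, A, N, F]
Visit K; enqueue M → queue [G, E, A, N, F, M]
Visit G → queue [E, A, N, F, M]
Visit E; enqueue I → queue [A, N, F, M, I]
Visit A → queue [N, F, M, I]
Visit N → queue [F, M, I]
Visit F → queue [M, I]
Visit M → queue [I]
Visit I → queue []

Visit order: D, J, H, C, B, L, K, G, E, A, N, F, M, I

A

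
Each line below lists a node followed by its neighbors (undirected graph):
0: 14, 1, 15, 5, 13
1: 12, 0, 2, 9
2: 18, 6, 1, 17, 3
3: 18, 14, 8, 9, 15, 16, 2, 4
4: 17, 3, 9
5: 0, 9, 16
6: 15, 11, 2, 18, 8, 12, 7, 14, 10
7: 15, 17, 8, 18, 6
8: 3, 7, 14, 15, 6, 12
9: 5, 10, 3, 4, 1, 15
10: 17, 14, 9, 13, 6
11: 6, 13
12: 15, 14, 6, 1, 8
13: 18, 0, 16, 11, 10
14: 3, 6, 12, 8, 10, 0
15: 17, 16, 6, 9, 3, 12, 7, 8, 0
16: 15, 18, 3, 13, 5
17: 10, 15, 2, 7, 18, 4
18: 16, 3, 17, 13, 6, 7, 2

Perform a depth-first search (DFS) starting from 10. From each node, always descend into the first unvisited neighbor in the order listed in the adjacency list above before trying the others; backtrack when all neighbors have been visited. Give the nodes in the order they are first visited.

10, 17, 15, 16, 18, 3, 14, 6, 11, 13, 0, 1, 12, 8, 7, 2, 9, 5, 4

Visit 10
10 → 17
17 → 15
15 → 16
16 → 18
18 → 3
3 → 14
14 → 6
6 → 11
11 → 13
13 → 0
0 → 1
1 → 12
12 → 8
8 → 7
1 → 2
1 → 9
9 → 5
9 → 4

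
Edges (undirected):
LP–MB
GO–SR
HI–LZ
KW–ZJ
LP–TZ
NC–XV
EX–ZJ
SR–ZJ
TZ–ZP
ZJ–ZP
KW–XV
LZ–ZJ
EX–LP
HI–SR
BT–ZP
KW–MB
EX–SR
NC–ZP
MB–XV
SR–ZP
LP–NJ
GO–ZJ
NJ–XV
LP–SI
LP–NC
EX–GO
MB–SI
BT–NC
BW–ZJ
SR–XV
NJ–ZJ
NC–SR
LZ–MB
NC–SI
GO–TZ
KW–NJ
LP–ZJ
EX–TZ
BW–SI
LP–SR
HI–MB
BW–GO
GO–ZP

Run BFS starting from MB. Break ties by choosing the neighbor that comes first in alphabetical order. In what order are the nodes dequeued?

Visit MB; enqueue HI, KW, LP, LZ, SI, XV → queue [HI, KW, LP, LZ, SI, XV]
Visit HI; enqueue SR → queue [KW, LP, LZ, SI, XV, SR]
Visit KW; enqueue NJ, ZJ → queue [LP, LZ, SI, XV, SR, NJ, ZJ]
Visit LP; enqueue EX, NC, TZ → queue [LZ, SI, XV, SR, NJ, ZJ, EX, NC, TZ]
Visit LZ → queue [SI, XV, SR, NJ, ZJ, EX, NC, TZ]
Visit SI; enqueue BW → queue [XV, SR, NJ, ZJ, EX, NC, TZ, BW]
Visit XV → queue [SR, NJ, ZJ, EX, NC, TZ, BW]
Visit SR; enqueue GO, ZP → queue [NJ, ZJ, EX, NC, TZ, BW, GO, ZP]
Visit NJ → queue [ZJ, EX, NC, TZ, BW, GO, ZP]
Visit ZJ → queue [EX, NC, TZ, BW, GO, ZP]
Visit EX → queue [NC, TZ, BW, GO, ZP]
Visit NC; enqueue BT → queue [TZ, BW, GO, ZP, BT]
Visit TZ → queue [BW, GO, ZP, BT]
Visit BW → queue [GO, ZP, BT]
Visit GO → queue [ZP, BT]
Visit ZP → queue [BT]
Visit BT → queue []

MB, HI, KW, LP, LZ, SI, XV, SR, NJ, ZJ, EX, NC, TZ, BW, GO, ZP, BT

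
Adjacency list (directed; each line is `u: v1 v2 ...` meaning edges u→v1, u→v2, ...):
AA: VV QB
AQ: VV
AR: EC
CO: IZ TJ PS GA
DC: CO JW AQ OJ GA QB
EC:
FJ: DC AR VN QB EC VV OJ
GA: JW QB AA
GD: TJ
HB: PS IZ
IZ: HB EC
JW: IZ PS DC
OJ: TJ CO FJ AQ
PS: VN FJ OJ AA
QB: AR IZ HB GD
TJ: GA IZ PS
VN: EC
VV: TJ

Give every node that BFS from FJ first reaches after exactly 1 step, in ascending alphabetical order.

AR, DC, EC, OJ, QB, VN, VV

Level 0: FJ
Level 1: AR, DC, EC, OJ, QB, VN, VV
Level 2: AQ, CO, GA, GD, HB, IZ, JW, TJ
Level 3: AA, PS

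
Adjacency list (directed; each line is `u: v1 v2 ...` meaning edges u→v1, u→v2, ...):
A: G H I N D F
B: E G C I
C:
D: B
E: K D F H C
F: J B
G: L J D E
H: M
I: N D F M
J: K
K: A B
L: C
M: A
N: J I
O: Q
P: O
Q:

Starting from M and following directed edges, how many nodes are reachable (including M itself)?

14

BFS from M visits: M, A, G, H, I, N, D, F, L, J, E, B, C, K
Reachable nodes: 14 of 17 total.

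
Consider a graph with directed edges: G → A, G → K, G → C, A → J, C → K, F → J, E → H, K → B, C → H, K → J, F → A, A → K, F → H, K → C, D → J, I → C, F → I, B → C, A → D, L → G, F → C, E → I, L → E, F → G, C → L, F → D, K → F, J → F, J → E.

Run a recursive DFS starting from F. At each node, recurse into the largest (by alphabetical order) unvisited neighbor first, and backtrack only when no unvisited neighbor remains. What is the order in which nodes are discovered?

Visit F
F → J
J → E
E → I
I → C
C → L
L → G
G → K
K → B
G → A
A → D
C → H

F -> J -> E -> I -> C -> L -> G -> K -> B -> A -> D -> H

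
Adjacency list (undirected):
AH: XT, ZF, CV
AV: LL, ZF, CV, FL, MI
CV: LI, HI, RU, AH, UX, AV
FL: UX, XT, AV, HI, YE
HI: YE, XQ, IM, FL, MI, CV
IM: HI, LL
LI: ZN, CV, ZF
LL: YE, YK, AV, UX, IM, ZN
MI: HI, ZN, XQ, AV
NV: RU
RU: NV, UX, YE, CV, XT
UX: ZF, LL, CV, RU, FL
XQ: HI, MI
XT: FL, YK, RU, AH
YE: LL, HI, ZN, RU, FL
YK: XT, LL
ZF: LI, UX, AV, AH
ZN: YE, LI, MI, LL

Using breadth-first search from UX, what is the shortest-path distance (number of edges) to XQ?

Level 0: UX
Level 1: CV, FL, LL, RU, ZF
Level 2: AH, AV, HI, IM, LI, NV, XT, YE, YK, ZN
Level 3: MI, XQ
XQ first appears at level 3.

3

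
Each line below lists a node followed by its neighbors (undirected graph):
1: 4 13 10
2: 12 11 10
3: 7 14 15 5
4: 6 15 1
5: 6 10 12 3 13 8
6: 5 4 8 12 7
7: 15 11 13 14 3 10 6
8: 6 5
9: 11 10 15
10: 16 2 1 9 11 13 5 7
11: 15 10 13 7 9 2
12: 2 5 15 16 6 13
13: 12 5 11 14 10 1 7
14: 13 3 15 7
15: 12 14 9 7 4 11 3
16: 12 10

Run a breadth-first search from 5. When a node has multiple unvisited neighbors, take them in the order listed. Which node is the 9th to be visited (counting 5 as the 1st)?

7

Visit 5; enqueue 6, 10, 12, 3, 13, 8 → queue [6, 10, 12, 3, 13, 8]
Visit 6; enqueue 4, 7 → queue [10, 12, 3, 13, 8, 4, 7]
Visit 10; enqueue 16, 2, 1, 9, 11 → queue [12, 3, 13, 8, 4, 7, 16, 2, 1, 9, 11]
Visit 12; enqueue 15 → queue [3, 13, 8, 4, 7, 16, 2, 1, 9, 11, 15]
Visit 3; enqueue 14 → queue [13, 8, 4, 7, 16, 2, 1, 9, 11, 15, 14]
Visit 13 → queue [8, 4, 7, 16, 2, 1, 9, 11, 15, 14]
Visit 8 → queue [4, 7, 16, 2, 1, 9, 11, 15, 14]
Visit 4 → queue [7, 16, 2, 1, 9, 11, 15, 14]
Visit 7 → queue [16, 2, 1, 9, 11, 15, 14]
Visit 16 → queue [2, 1, 9, 11, 15, 14]
Visit 2 → queue [1, 9, 11, 15, 14]
Visit 1 → queue [9, 11, 15, 14]
Visit 9 → queue [11, 15, 14]
Visit 11 → queue [15, 14]
Visit 15 → queue [14]
Visit 14 → queue []

Visit order: 5, 6, 10, 12, 3, 13, 8, 4, 7, 16, 2, 1, 9, 11, 15, 14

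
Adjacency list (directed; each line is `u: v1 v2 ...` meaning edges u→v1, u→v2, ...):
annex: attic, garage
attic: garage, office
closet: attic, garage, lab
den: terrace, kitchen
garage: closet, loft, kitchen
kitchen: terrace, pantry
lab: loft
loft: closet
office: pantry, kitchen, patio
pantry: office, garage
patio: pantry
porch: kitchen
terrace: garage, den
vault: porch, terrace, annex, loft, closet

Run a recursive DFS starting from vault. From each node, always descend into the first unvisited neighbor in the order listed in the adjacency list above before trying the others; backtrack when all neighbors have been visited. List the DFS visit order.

Visit vault
vault → porch
porch → kitchen
kitchen → terrace
terrace → garage
garage → closet
closet → attic
attic → office
office → pantry
office → patio
closet → lab
lab → loft
terrace → den
vault → annex

vault → porch → kitchen → terrace → garage → closet → attic → office → pantry → patio → lab → loft → den → annex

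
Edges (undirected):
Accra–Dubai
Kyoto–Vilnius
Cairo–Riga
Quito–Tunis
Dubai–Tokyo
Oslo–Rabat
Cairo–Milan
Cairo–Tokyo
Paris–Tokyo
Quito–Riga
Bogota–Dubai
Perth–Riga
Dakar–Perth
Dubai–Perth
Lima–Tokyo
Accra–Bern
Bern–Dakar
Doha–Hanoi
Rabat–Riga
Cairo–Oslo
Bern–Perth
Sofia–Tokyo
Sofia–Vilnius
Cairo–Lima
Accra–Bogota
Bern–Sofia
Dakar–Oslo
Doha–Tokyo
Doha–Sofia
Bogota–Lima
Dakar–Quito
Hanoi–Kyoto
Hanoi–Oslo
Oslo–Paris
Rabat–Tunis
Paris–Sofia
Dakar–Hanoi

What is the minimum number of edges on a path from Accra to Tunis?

4

Level 0: Accra
Level 1: Bern, Bogota, Dubai
Level 2: Dakar, Lima, Perth, Sofia, Tokyo
Level 3: Cairo, Doha, Hanoi, Oslo, Paris, Quito, Riga, Vilnius
Level 4: Kyoto, Milan, Rabat, Tunis
Tunis first appears at level 4.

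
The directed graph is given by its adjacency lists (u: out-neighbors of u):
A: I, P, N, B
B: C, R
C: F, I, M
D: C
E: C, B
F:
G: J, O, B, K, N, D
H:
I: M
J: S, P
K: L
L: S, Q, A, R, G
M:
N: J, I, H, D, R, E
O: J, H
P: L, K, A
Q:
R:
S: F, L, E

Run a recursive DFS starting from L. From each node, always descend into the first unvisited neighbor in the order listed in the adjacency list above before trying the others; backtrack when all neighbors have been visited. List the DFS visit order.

Visit L
L → S
S → F
S → E
E → C
C → I
I → M
E → B
B → R
L → Q
L → A
A → P
P → K
A → N
N → J
N → H
N → D
L → G
G → O

L, S, F, E, C, I, M, B, R, Q, A, P, K, N, J, H, D, G, O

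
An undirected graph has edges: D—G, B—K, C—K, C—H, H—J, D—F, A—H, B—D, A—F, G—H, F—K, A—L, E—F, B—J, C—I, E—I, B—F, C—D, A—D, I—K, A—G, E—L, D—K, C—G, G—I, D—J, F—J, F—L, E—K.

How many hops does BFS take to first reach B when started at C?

2

Level 0: C
Level 1: D, G, H, I, K
Level 2: A, B, E, F, J
Level 3: L
B first appears at level 2.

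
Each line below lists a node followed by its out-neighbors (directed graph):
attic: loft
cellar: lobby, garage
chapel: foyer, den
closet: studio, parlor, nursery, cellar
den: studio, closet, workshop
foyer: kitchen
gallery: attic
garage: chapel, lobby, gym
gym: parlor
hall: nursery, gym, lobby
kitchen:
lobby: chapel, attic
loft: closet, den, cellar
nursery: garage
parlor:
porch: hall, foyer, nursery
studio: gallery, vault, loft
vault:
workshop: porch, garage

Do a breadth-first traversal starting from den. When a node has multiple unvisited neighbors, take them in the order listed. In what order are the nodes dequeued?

Visit den; enqueue studio, closet, workshop → queue [studio, closet, workshop]
Visit studio; enqueue gallery, vault, loft → queue [closet, workshop, gallery, vault, loft]
Visit closet; enqueue parlor, nursery, cellar → queue [workshop, gallery, vault, loft, parlor, nursery, cellar]
Visit workshop; enqueue porch, garage → queue [gallery, vault, loft, parlor, nursery, cellar, porch, garage]
Visit gallery; enqueue attic → queue [vault, loft, parlor, nursery, cellar, porch, garage, attic]
Visit vault → queue [loft, parlor, nursery, cellar, porch, garage, attic]
Visit loft → queue [parlor, nursery, cellar, porch, garage, attic]
Visit parlor → queue [nursery, cellar, porch, garage, attic]
Visit nursery → queue [cellar, porch, garage, attic]
Visit cellar; enqueue lobby → queue [porch, garage, attic, lobby]
Visit porch; enqueue hall, foyer → queue [garage, attic, lobby, hall, foyer]
Visit garage; enqueue chapel, gym → queue [attic, lobby, hall, foyer, chapel, gym]
Visit attic → queue [lobby, hall, foyer, chapel, gym]
Visit lobby → queue [hall, foyer, chapel, gym]
Visit hall → queue [foyer, chapel, gym]
Visit foyer; enqueue kitchen → queue [chapel, gym, kitchen]
Visit chapel → queue [gym, kitchen]
Visit gym → queue [kitchen]
Visit kitchen → queue []

den, studio, closet, workshop, gallery, vault, loft, parlor, nursery, cellar, porch, garage, attic, lobby, hall, foyer, chapel, gym, kitchen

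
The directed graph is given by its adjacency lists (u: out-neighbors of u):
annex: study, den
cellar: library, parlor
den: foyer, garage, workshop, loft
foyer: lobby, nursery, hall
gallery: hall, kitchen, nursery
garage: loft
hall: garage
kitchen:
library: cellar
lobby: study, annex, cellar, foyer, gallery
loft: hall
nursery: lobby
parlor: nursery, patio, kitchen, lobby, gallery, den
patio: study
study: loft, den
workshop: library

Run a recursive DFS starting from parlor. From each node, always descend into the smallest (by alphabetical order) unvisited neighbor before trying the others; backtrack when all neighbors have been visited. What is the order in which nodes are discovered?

Visit parlor
parlor → den
den → foyer
foyer → hall
hall → garage
garage → loft
foyer → lobby
lobby → annex
annex → study
lobby → cellar
cellar → library
lobby → gallery
gallery → kitchen
gallery → nursery
den → workshop
parlor → patio

parlor, den, foyer, hall, garage, loft, lobby, annex, study, cellar, library, gallery, kitchen, nursery, workshop, patio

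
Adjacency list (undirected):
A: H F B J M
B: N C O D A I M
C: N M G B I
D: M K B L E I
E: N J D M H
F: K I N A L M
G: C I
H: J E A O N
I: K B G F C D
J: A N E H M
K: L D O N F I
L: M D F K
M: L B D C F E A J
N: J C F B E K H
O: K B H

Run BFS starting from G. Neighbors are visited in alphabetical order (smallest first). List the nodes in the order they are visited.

G -> C -> I -> B -> M -> N -> D -> F -> K -> A -> O -> E -> J -> L -> H

Visit G; enqueue C, I → queue [C, I]
Visit C; enqueue B, M, N → queue [I, B, M, N]
Visit I; enqueue D, F, K → queue [B, M, N, D, F, K]
Visit B; enqueue A, O → queue [M, N, D, F, K, A, O]
Visit M; enqueue E, J, L → queue [N, D, F, K, A, O, E, J, L]
Visit N; enqueue H → queue [D, F, K, A, O, E, J, L, H]
Visit D → queue [F, K, A, O, E, J, L, H]
Visit F → queue [K, A, O, E, J, L, H]
Visit K → queue [A, O, E, J, L, H]
Visit A → queue [O, E, J, L, H]
Visit O → queue [E, J, L, H]
Visit E → queue [J, L, H]
Visit J → queue [L, H]
Visit L → queue [H]
Visit H → queue []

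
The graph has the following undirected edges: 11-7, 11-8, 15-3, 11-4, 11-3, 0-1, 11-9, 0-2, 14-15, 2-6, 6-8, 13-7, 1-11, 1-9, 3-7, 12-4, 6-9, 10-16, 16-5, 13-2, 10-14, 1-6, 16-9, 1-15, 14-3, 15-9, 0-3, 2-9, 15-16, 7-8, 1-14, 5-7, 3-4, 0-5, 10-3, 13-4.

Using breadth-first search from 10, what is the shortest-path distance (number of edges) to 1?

2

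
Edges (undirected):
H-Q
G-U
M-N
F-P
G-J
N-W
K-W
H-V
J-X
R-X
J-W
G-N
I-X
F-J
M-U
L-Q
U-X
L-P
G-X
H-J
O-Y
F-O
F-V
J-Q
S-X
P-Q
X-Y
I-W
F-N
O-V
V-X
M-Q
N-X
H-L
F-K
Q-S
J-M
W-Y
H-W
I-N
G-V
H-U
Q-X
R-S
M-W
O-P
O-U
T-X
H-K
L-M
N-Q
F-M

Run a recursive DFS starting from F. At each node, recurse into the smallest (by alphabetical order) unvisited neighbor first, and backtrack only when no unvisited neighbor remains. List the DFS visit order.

F → J → G → N → I → W → H → K → L → M → Q → P → O → U → X → R → S → T → V → Y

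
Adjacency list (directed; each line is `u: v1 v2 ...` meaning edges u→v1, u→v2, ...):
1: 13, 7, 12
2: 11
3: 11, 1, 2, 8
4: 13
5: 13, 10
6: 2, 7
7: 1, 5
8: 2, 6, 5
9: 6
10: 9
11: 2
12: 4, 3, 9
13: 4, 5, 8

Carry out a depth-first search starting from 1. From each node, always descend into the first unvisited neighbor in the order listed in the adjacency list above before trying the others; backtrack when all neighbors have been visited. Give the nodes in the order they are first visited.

Visit 1
1 → 13
13 → 4
13 → 5
5 → 10
10 → 9
9 → 6
6 → 2
2 → 11
6 → 7
13 → 8
1 → 12
12 → 3

1 -> 13 -> 4 -> 5 -> 10 -> 9 -> 6 -> 2 -> 11 -> 7 -> 8 -> 12 -> 3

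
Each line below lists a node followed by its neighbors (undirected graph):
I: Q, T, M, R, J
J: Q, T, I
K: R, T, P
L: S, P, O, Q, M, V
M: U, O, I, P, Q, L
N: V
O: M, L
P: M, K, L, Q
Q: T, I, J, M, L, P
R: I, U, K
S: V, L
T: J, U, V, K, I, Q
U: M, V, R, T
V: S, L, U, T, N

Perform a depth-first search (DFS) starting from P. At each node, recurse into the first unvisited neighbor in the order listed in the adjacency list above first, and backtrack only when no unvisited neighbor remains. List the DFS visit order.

P, M, U, V, S, L, O, Q, T, J, I, R, K, N

Visit P
P → M
M → U
U → V
V → S
S → L
L → O
L → Q
Q → T
T → J
J → I
I → R
R → K
V → N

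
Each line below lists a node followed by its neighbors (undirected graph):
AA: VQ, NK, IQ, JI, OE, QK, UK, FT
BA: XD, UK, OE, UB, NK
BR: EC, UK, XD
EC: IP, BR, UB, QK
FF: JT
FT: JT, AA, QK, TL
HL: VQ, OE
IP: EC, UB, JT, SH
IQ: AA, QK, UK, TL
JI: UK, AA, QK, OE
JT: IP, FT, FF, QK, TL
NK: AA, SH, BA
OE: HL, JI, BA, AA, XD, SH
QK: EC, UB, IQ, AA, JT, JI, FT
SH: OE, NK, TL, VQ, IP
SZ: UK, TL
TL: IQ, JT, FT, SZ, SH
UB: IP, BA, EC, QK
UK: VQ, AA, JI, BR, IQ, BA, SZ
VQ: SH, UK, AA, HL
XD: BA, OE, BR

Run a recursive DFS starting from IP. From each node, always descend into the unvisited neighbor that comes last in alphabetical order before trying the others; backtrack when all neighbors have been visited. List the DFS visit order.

Visit IP
IP → UB
UB → QK
QK → JT
JT → TL
TL → SZ
SZ → UK
UK → VQ
VQ → SH
SH → OE
OE → XD
XD → BR
BR → EC
XD → BA
BA → NK
NK → AA
AA → JI
AA → IQ
AA → FT
OE → HL
JT → FF

IP, UB, QK, JT, TL, SZ, UK, VQ, SH, OE, XD, BR, EC, BA, NK, AA, JI, IQ, FT, HL, FF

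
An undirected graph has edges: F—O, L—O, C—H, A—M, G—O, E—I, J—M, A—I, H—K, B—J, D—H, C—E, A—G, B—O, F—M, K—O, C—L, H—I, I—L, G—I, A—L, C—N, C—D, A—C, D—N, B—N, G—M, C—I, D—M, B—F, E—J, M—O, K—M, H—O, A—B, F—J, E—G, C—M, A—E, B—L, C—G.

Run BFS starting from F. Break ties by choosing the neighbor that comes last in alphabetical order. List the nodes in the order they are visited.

Visit F; enqueue O, M, J, B → queue [O, M, J, B]
Visit O; enqueue L, K, H, G → queue [M, J, B, L, K, H, G]
Visit M; enqueue D, C, A → queue [J, B, L, K, H, G, D, C, A]
Visit J; enqueue E → queue [B, L, K, H, G, D, C, A, E]
Visit B; enqueue N → queue [L, K, H, G, D, C, A, E, N]
Visit L; enqueue I → queue [K, H, G, D, C, A, E, N, I]
Visit K → queue [H, G, D, C, A, E, N, I]
Visit H → queue [G, D, C, A, E, N, I]
Visit G → queue [D, C, A, E, N, I]
Visit D → queue [C, A, E, N, I]
Visit C → queue [A, E, N, I]
Visit A → queue [E, N, I]
Visit E → queue [N, I]
Visit N → queue [I]
Visit I → queue []

F, O, M, J, B, L, K, H, G, D, C, A, E, N, I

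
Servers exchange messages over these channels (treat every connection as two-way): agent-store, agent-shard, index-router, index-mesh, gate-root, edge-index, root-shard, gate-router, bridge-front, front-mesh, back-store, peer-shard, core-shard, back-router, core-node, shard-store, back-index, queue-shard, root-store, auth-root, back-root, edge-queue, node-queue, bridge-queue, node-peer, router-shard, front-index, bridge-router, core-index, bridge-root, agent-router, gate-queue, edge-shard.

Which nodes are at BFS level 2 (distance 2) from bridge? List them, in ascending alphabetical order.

Level 0: bridge
Level 1: front, queue, root, router
Level 2: agent, auth, back, edge, gate, index, mesh, node, shard, store
Level 3: core, peer

agent, auth, back, edge, gate, index, mesh, node, shard, store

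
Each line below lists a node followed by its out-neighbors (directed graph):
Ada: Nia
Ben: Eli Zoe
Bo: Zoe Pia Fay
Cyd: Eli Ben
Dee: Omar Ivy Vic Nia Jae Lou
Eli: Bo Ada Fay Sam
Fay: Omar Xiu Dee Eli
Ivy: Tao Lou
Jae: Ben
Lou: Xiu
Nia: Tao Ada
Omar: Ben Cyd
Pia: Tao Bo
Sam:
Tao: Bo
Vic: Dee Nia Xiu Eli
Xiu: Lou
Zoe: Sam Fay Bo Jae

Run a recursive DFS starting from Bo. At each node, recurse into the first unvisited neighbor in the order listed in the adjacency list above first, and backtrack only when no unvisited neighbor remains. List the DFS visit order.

Visit Bo
Bo → Zoe
Zoe → Sam
Zoe → Fay
Fay → Omar
Omar → Ben
Ben → Eli
Eli → Ada
Ada → Nia
Nia → Tao
Omar → Cyd
Fay → Xiu
Xiu → Lou
Fay → Dee
Dee → Ivy
Dee → Vic
Dee → Jae
Bo → Pia

Bo -> Zoe -> Sam -> Fay -> Omar -> Ben -> Eli -> Ada -> Nia -> Tao -> Cyd -> Xiu -> Lou -> Dee -> Ivy -> Vic -> Jae -> Pia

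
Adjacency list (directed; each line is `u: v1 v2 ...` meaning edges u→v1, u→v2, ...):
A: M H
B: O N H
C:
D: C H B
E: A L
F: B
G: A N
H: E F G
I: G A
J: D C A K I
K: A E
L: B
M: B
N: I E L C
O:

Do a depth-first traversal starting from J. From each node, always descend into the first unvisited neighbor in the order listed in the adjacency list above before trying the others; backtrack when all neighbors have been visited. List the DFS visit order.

Visit J
J → D
D → C
D → H
H → E
E → A
A → M
M → B
B → O
B → N
N → I
I → G
N → L
H → F
J → K

J, D, C, H, E, A, M, B, O, N, I, G, L, F, K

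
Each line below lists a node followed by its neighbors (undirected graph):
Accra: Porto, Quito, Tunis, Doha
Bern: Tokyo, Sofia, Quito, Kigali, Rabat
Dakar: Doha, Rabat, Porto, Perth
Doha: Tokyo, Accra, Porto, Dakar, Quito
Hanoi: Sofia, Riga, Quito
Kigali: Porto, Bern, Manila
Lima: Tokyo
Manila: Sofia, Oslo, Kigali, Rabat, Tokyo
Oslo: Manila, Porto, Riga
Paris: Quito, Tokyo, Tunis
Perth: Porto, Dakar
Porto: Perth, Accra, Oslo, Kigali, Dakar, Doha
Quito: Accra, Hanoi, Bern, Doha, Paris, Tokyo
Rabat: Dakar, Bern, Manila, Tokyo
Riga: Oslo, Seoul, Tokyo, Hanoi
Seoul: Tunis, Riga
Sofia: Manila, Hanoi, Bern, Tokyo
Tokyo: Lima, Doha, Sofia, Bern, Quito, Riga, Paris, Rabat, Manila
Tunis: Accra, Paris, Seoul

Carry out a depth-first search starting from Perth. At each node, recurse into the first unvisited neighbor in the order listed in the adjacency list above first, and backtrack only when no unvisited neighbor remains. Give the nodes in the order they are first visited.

Visit Perth
Perth → Porto
Porto → Accra
Accra → Quito
Quito → Hanoi
Hanoi → Sofia
Sofia → Manila
Manila → Oslo
Oslo → Riga
Riga → Seoul
Seoul → Tunis
Tunis → Paris
Paris → Tokyo
Tokyo → Lima
Tokyo → Doha
Doha → Dakar
Dakar → Rabat
Rabat → Bern
Bern → Kigali

Perth → Porto → Accra → Quito → Hanoi → Sofia → Manila → Oslo → Riga → Seoul → Tunis → Paris → Tokyo → Lima → Doha → Dakar → Rabat → Bern → Kigali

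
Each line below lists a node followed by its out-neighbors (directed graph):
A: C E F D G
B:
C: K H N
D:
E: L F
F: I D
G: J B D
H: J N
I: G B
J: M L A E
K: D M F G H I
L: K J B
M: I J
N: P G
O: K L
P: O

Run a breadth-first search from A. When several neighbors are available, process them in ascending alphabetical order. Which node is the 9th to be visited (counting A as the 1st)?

N

Visit A; enqueue C, D, E, F, G → queue [C, D, E, F, G]
Visit C; enqueue H, K, N → queue [D, E, F, G, H, K, N]
Visit D → queue [E, F, G, H, K, N]
Visit E; enqueue L → queue [F, G, H, K, N, L]
Visit F; enqueue I → queue [G, H, K, N, L, I]
Visit G; enqueue B, J → queue [H, K, N, L, I, B, J]
Visit H → queue [K, N, L, I, B, J]
Visit K; enqueue M → queue [N, L, I, B, J, M]
Visit N; enqueue P → queue [L, I, B, J, M, P]
Visit L → queue [I, B, J, M, P]
Visit I → queue [B, J, M, P]
Visit B → queue [J, M, P]
Visit J → queue [M, P]
Visit M → queue [P]
Visit P; enqueue O → queue [O]
Visit O → queue []

Visit order: A, C, D, E, F, G, H, K, N, L, I, B, J, M, P, O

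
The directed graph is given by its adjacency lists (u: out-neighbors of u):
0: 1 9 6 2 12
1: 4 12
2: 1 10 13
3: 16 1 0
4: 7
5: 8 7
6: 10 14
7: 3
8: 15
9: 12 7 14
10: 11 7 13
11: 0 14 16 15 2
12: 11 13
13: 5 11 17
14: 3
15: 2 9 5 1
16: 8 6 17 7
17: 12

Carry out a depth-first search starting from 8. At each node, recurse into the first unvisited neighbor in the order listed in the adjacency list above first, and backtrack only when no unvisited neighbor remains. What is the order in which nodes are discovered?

Visit 8
8 → 15
15 → 2
2 → 1
1 → 4
4 → 7
7 → 3
3 → 16
16 → 6
6 → 10
10 → 11
11 → 0
0 → 9
9 → 12
12 → 13
13 → 5
13 → 17
9 → 14

8 -> 15 -> 2 -> 1 -> 4 -> 7 -> 3 -> 16 -> 6 -> 10 -> 11 -> 0 -> 9 -> 12 -> 13 -> 5 -> 17 -> 14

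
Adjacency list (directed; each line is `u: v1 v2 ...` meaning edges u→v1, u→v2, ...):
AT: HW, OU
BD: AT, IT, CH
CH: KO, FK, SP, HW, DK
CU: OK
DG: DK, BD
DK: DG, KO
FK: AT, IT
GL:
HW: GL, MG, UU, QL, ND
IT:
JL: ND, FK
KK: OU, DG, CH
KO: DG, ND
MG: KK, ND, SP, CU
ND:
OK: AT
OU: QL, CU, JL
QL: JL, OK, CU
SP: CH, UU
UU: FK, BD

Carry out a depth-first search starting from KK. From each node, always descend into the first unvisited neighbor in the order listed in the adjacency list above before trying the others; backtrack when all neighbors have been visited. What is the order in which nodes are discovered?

Visit KK
KK → OU
OU → QL
QL → JL
JL → ND
JL → FK
FK → AT
AT → HW
HW → GL
HW → MG
MG → SP
SP → CH
CH → KO
KO → DG
DG → DK
DG → BD
BD → IT
SP → UU
MG → CU
CU → OK

KK -> OU -> QL -> JL -> ND -> FK -> AT -> HW -> GL -> MG -> SP -> CH -> KO -> DG -> DK -> BD -> IT -> UU -> CU -> OK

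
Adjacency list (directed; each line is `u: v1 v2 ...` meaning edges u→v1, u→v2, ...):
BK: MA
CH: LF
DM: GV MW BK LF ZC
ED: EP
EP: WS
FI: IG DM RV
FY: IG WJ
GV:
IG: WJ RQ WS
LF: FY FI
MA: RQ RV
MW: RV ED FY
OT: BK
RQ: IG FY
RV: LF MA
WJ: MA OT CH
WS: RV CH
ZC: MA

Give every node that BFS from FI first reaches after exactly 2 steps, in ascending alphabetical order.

Level 0: FI
Level 1: DM, IG, RV
Level 2: BK, GV, LF, MA, MW, RQ, WJ, WS, ZC
Level 3: CH, ED, FY, OT
Level 4: EP

BK, GV, LF, MA, MW, RQ, WJ, WS, ZC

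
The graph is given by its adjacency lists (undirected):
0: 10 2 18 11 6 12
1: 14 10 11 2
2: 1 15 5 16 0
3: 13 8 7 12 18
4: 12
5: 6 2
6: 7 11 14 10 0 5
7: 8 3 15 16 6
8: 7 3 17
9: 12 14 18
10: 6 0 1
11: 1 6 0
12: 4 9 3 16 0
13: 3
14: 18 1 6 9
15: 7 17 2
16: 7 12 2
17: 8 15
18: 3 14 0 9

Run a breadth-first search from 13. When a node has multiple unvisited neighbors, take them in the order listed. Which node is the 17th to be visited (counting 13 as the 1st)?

Visit 13; enqueue 3 → queue [3]
Visit 3; enqueue 8, 7, 12, 18 → queue [8, 7, 12, 18]
Visit 8; enqueue 17 → queue [7, 12, 18, 17]
Visit 7; enqueue 15, 16, 6 → queue [12, 18, 17, 15, 16, 6]
Visit 12; enqueue 4, 9, 0 → queue [18, 17, 15, 16, 6, 4, 9, 0]
Visit 18; enqueue 14 → queue [17, 15, 16, 6, 4, 9, 0, 14]
Visit 17 → queue [15, 16, 6, 4, 9, 0, 14]
Visit 15; enqueue 2 → queue [16, 6, 4, 9, 0, 14, 2]
Visit 16 → queue [6, 4, 9, 0, 14, 2]
Visit 6; enqueue 11, 10, 5 → queue [4, 9, 0, 14, 2, 11, 10, 5]
Visit 4 → queue [9, 0, 14, 2, 11, 10, 5]
Visit 9 → queue [0, 14, 2, 11, 10, 5]
Visit 0 → queue [14, 2, 11, 10, 5]
Visit 14; enqueue 1 → queue [2, 11, 10, 5, 1]
Visit 2 → queue [11, 10, 5, 1]
Visit 11 → queue [10, 5, 1]
Visit 10 → queue [5, 1]
Visit 5 → queue [1]
Visit 1 → queue []

Visit order: 13, 3, 8, 7, 12, 18, 17, 15, 16, 6, 4, 9, 0, 14, 2, 11, 10, 5, 1

10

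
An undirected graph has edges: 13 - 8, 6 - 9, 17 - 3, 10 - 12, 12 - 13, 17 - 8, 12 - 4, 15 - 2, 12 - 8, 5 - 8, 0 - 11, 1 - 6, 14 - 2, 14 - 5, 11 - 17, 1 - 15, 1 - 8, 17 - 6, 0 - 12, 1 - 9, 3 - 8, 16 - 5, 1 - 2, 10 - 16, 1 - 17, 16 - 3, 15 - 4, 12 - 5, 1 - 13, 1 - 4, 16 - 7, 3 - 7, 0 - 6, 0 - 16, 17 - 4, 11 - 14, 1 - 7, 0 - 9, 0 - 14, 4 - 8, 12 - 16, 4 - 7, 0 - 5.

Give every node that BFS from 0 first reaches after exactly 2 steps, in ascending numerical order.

1, 2, 3, 4, 7, 8, 10, 13, 17

Level 0: 0
Level 1: 5, 6, 9, 11, 12, 14, 16
Level 2: 1, 2, 3, 4, 7, 8, 10, 13, 17
Level 3: 15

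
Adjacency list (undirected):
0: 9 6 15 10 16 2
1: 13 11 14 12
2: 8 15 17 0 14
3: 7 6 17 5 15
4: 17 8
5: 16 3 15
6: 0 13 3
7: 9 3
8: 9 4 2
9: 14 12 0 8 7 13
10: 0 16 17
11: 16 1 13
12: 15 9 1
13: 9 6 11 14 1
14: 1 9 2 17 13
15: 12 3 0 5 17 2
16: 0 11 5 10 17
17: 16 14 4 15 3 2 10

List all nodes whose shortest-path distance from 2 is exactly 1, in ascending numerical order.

Level 0: 2
Level 1: 0, 8, 14, 15, 17
Level 2: 1, 3, 4, 5, 6, 9, 10, 12, 13, 16
Level 3: 7, 11

0, 8, 14, 15, 17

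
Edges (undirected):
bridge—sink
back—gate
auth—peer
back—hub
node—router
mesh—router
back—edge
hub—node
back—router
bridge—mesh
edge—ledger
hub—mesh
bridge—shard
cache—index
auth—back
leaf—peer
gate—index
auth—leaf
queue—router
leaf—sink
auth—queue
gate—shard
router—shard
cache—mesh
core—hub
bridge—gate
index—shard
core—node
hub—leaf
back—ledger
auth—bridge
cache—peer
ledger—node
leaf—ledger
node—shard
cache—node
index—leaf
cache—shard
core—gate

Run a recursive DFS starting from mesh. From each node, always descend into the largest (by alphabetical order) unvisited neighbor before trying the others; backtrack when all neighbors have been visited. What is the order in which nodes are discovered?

mesh -> router -> shard -> node -> ledger -> leaf -> sink -> bridge -> gate -> index -> cache -> peer -> auth -> queue -> back -> hub -> core -> edge

Visit mesh
mesh → router
router → shard
shard → node
node → ledger
ledger → leaf
leaf → sink
sink → bridge
bridge → gate
gate → index
index → cache
cache → peer
peer → auth
auth → queue
auth → back
back → hub
hub → core
back → edge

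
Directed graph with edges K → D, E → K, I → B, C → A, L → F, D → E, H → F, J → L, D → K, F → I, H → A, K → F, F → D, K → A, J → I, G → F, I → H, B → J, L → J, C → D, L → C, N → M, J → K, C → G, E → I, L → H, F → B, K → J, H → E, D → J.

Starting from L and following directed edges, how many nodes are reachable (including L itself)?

12

BFS from L visits: L, J, H, F, C, K, I, E, A, D, B, G
Reachable nodes: 12 of 14 total.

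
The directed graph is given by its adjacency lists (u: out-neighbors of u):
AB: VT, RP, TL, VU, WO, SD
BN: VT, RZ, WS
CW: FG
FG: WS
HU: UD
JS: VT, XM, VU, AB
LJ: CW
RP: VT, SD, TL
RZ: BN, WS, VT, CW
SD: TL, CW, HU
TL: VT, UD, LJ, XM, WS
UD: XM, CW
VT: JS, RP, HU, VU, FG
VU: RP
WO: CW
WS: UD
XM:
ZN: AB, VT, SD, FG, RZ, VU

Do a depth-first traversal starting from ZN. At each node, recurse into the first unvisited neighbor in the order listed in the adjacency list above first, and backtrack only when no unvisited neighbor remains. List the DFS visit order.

ZN, AB, VT, JS, XM, VU, RP, SD, TL, UD, CW, FG, WS, LJ, HU, WO, RZ, BN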